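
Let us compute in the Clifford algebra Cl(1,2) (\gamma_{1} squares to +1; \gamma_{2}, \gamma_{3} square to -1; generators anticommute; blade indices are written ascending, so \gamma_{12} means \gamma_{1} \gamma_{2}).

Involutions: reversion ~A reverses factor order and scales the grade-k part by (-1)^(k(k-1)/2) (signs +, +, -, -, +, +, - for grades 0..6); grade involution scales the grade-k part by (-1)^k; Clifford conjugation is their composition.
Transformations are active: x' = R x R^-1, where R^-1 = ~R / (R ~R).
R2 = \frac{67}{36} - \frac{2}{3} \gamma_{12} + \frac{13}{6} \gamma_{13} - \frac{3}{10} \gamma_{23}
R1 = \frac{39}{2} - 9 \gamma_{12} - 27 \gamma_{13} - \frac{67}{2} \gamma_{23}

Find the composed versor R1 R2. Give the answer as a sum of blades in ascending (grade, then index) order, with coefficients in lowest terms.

Distribute over the terms of R1 (each basis-blade product reordered to ascending indices, repeated generators contracted through their squares):
(\frac{39}{2}) R2 = \frac{871}{24} - 13 \gamma_{12} + \frac{169}{4} \gamma_{13} - \frac{117}{20} \gamma_{23}
(-9 \gamma_{12}) R2 = 6 - \frac{67}{4} \gamma_{12} - \frac{27}{10} \gamma_{13} + \frac{39}{2} \gamma_{23}
(-27 \gamma_{13}) R2 = -\frac{117}{2} + \frac{81}{10} \gamma_{12} - \frac{201}{4} \gamma_{13} + 18 \gamma_{23}
(-\frac{67}{2} \gamma_{23}) R2 = -\frac{201}{20} + \frac{871}{12} \gamma_{12} + \frac{67}{3} \gamma_{13} - \frac{4489}{72} \gamma_{23}
Summing the partial products and collecting blades:
Answer: -\frac{3151}{120} + \frac{764}{15} \gamma_{12} + \frac{349}{30} \gamma_{13} - \frac{11051}{360} \gamma_{23}


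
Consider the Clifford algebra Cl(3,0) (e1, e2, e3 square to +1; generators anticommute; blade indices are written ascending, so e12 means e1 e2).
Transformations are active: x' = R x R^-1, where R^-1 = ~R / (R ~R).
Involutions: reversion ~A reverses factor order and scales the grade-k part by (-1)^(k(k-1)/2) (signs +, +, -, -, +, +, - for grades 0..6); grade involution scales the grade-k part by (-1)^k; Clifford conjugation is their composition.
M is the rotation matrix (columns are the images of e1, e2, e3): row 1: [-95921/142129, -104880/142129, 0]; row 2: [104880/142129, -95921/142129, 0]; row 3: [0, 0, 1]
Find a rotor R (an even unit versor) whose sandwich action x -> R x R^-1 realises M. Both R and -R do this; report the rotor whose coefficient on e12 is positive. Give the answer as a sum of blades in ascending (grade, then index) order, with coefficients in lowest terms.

Method: write R = a + b12*e12 + b13*e13 + b23*e23 with a^2 + b12^2 + b13^2 + b23^2 = 1 (so R^-1 = ~R). Expanding the columns R e_j ~R gives tr M = 4a^2 - 1 and, from the antisymmetric part, M21 - M12 = -4a*b12, M13 - M31 = 4a*b13, M32 - M23 = -4a*b23.
Here tr M = -49713/142129, so a^2 = (1 + tr M)/4 = 23104/142129 and a = ±152/377. Taking a = 152/377: M21 - M12 = 209760/142129, M13 - M31 = 0, M32 - M23 = 0, giving b12 = -345/377, b13 = 0, b23 = 0, i.e. R = 152/377 - 345/377*e12.
Its e12 coefficient is negative, so report the other preimage -R.
Answer: -152/377 + 345/377*e12. Sheet selection: the two-to-one cover makes ±R indistinguishable at the matrix level (trace -49713/142129), so uniqueness comes from the required sign on e12.


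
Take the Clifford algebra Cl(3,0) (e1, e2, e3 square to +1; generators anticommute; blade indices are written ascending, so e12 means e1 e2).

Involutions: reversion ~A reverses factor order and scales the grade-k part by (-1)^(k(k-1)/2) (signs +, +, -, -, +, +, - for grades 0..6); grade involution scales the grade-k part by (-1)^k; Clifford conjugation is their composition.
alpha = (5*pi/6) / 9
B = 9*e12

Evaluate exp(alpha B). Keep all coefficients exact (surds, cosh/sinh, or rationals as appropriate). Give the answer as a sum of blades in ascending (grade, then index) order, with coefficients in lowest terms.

B^2 = (9)^2*(e12)^2 = 81*(-1) = -81 (a basis 2-blade squares to minus the product of its generators' squares).
B^2 = -81 — B^2 < 0, so the exponential closes trigonometrically: l = 9, alpha*l = 5*pi/6, so exp(alpha B) = cos(5*pi/6) + (sin(5*pi/6)/9)*B = -sqrt(3)/2 + (1/18)*B.
Answer: -sqrt(3)/2 + 1/2*e12


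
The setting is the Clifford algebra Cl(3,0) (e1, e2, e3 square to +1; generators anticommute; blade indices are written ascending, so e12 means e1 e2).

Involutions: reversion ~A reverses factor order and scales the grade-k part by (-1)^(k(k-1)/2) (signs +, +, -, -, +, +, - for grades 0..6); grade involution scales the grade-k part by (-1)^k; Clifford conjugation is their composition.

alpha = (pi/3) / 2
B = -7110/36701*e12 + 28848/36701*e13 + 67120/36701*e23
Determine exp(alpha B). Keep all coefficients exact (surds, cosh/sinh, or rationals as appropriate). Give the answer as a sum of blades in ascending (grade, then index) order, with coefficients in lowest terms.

B^2 term by term: the squares give (-7110/36701)^2*(e12)^2 + (28848/36701)^2*(e13)^2 + (67120/36701)^2*(e23)^2 = 50552100/1346963401*(-1) + 832207104/1346963401*(-1) + 4505094400/1346963401*(-1) = -4 (each basis 2-blade squares to minus the product of its generators' squares); cross terms between blades sharing an index anticommute and cancel. So B^2 = -4.
B^2 = -4 — since the square is negative, the closed form is circular: l = 2, alpha*l = pi/3, so exp(alpha B) = cos(pi/3) + (sin(pi/3)/2)*B = 1/2 + (sqrt(3)/4)*B.
Answer: 1/2 - 3555*sqrt(3)/73402*e12 + 7212*sqrt(3)/36701*e13 + 16780*sqrt(3)/36701*e23


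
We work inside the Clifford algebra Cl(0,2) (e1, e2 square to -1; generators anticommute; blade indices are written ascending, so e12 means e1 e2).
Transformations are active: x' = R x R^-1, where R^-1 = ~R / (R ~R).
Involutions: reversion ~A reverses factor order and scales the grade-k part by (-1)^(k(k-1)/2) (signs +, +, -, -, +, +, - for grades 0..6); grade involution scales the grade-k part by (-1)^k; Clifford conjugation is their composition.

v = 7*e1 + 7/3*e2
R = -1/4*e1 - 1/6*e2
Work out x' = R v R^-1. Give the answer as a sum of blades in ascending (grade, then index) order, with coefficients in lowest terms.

~R = -1/4*e1 - 1/6*e2, and R ~R = -13/144, so R^-1 = ~R / (-13/144).
R v = 77/36 + 7/12*e12
Answer: 63/13*e1 + 217/39*e2


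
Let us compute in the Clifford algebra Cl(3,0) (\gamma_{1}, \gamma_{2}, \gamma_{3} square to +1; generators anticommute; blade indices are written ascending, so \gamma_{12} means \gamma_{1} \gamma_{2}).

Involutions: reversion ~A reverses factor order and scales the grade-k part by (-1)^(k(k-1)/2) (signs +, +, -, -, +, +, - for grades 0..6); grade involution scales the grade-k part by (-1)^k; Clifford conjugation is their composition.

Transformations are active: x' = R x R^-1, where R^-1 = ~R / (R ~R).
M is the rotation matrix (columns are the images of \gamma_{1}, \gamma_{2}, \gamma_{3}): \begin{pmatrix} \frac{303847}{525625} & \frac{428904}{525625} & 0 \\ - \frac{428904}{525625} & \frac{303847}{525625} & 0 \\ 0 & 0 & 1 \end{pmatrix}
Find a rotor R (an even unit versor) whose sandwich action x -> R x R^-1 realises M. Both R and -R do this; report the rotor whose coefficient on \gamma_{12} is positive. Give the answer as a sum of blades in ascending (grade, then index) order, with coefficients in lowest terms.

Method: write R = a + b12*\gamma_{12} + b13*\gamma_{13} + b23*\gamma_{23} with a^2 + b12^2 + b13^2 + b23^2 = 1 (so R^-1 = ~R). Expanding the columns R e_j ~R gives tr M = 4a^2 - 1 and, from the antisymmetric part, M21 - M12 = -4a*b12, M13 - M31 = 4a*b13, M32 - M23 = -4a*b23.
Here tr M = \frac{1133319}{525625}, so a^2 = (1 + tr M)/4 = \frac{414736}{525625} and a = ±\frac{644}{725}. Taking a = \frac{644}{725}: M21 - M12 = -\frac{857808}{525625}, M13 - M31 = 0, M32 - M23 = 0, giving b12 = \frac{333}{725}, b13 = 0, b23 = 0, i.e. R = \frac{644}{725} + \frac{333}{725} \gamma_{12}.
Its \gamma_{12} coefficient is already positive.
Answer: \frac{644}{725} + \frac{333}{725} \gamma_{12}. Why the constraint matters: R and -R act identically through the sandwich — M has trace \frac{1133319}{525625} either way — so only the sign condition on \gamma_{12} picks one of the two preimages.


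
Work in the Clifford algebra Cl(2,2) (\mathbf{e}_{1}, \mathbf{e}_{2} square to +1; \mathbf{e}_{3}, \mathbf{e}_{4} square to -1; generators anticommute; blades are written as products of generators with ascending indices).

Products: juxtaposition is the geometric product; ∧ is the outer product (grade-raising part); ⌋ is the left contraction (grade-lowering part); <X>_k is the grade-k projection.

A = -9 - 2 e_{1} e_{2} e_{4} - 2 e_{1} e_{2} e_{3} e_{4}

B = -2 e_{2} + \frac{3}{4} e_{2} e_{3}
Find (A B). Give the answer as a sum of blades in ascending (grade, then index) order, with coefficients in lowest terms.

step 1: 18 e_{2} - \frac{11}{2} e_{1} e_{4} - \frac{27}{4} e_{2} e_{3} + \frac{5}{2} e_{1} e_{3} e_{4}
Answer: 18 e_{2} - \frac{11}{2} e_{1} e_{4} - \frac{27}{4} e_{2} e_{3} + \frac{5}{2} e_{1} e_{3} e_{4}


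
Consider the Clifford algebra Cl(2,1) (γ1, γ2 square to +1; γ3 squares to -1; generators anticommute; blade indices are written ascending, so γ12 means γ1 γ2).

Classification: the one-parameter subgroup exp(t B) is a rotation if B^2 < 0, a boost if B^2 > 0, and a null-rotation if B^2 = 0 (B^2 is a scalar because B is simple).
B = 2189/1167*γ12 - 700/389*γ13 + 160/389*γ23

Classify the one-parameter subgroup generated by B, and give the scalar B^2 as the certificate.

B^2 term by term: the squares give (2189/1167)^2*(γ12)^2 + (-700/389)^2*(γ13)^2 + (160/389)^2*(γ23)^2 = 4791721/1361889*(-1) + 490000/151321*(+1) + 25600/151321*(+1) = -1/9 (each basis 2-blade squares to minus the product of its generators' squares); cross terms between blades sharing an index anticommute and cancel. So B^2 = -1/9.
Answer: rotation, certificate B^2 = -1/9. Certificate logic: -1/9 is a conjugation-invariant scalar, so its sign fixes rotation versus boost versus null-rotation outright.


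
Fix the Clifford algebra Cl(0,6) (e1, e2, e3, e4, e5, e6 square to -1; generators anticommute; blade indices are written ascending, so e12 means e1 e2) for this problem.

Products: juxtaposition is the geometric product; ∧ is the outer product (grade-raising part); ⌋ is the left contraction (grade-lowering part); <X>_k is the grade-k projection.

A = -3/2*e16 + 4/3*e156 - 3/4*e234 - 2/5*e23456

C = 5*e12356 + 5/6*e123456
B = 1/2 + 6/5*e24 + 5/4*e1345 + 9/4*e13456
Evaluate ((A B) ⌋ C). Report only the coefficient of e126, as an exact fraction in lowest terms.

step 1: -9/10*e3 + 9/10*e12 - 3/4*e16 + 3*e34 - 15/16*e125 - 1/2*e126 + 2/3*e156 - 3/8*e234 - 27/8*e345 - 5/3*e346 - 12/25*e356 - 9/5*e1246 - 27/16*e1256 + 15/8*e3456 + 8/5*e12456 - 1/5*e23456
step 2: -1/6*e1 - 341/48*e3 - 67/80*e12 + 10/3*e23 - 45/32*e34 - e35 + 75/16*e36 - 2/5*e124 + 25/18*e125 - 45/16*e126 + 5/16*e156 + 5/9*e234 - 15/4*e235 + 5/12*e345 - 25/32*e346 - 9/2*e356 + 2*e1256 + 5/8*e2345 - 3/4*e3456 + 3/4*e12456
Answer: -45/16


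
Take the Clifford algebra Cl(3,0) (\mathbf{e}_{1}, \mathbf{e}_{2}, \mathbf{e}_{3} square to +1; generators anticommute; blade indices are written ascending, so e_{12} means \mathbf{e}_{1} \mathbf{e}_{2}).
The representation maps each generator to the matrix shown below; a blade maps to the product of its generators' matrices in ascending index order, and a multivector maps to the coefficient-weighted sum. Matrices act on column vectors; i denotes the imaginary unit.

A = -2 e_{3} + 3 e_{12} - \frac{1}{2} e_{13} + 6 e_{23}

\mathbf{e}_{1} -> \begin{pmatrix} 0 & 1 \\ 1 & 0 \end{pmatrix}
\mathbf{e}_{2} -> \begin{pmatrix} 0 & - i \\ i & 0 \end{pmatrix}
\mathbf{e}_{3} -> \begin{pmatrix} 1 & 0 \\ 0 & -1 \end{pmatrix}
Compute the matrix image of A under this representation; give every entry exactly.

Bivector images (products of the table entries): rho(e_{12}) = rho(\mathbf{e}_{1})rho(\mathbf{e}_{2}) = \begin{pmatrix} i & 0 \\ 0 & - i \end{pmatrix}; rho(e_{13}) = rho(\mathbf{e}_{1})rho(\mathbf{e}_{3}) = \begin{pmatrix} 0 & -1 \\ 1 & 0 \end{pmatrix}; rho(e_{23}) = rho(\mathbf{e}_{2})rho(\mathbf{e}_{3}) = \begin{pmatrix} 0 & i \\ i & 0 \end{pmatrix}.
M = (-2)*rho(e_{3}) + (3)*rho(e_{12}) + (-\frac{1}{2})*rho(e_{13}) + (6)*rho(e_{23}), summed entrywise:
Answer: \begin{pmatrix} -2 + 3 i & \frac{1}{2} + 6 i \\ - \frac{1}{2} + 6 i & 2 - 3 i \end{pmatrix}


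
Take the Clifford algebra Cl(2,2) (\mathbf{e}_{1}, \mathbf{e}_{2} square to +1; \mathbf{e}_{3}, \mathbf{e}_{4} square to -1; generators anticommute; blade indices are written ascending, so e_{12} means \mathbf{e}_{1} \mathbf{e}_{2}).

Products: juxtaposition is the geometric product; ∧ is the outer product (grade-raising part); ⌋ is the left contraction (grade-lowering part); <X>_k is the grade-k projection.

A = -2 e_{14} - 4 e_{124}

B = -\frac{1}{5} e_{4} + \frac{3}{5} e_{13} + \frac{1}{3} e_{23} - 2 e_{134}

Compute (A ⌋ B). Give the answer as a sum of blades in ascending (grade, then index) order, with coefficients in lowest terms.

step 1: -4 e_{3}
Answer: -4 e_{3}


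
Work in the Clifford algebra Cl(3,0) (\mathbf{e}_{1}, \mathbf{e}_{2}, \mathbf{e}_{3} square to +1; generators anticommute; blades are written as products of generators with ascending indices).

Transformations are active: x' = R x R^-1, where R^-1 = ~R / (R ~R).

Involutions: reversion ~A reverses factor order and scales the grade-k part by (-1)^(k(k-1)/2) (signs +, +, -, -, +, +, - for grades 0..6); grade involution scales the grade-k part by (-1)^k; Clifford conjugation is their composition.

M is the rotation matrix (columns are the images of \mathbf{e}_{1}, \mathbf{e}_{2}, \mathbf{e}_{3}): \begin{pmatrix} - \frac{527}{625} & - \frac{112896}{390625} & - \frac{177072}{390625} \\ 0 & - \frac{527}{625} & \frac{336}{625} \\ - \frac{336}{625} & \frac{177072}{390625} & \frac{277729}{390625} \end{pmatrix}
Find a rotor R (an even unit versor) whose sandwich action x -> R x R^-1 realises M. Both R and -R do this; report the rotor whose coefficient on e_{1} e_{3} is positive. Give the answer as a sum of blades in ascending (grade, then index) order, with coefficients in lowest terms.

Method: write R = a + b12*e_{1} e_{2} + b13*e_{1} e_{3} + b23*e_{2} e_{3} with a^2 + b12^2 + b13^2 + b23^2 = 1 (so R^-1 = ~R). Expanding the columns R e_j ~R gives tr M = 4a^2 - 1 and, from the antisymmetric part, M21 - M12 = -4a*b12, M13 - M31 = 4a*b13, M32 - M23 = -4a*b23.
Here tr M = -\frac{381021}{390625}, so a^2 = (1 + tr M)/4 = \frac{2401}{390625} and a = ±\frac{49}{625}. Taking a = \frac{49}{625}: M21 - M12 = \frac{112896}{390625}, M13 - M31 = \frac{32928}{390625}, M32 - M23 = -\frac{32928}{390625}, giving b12 = -\frac{576}{625}, b13 = \frac{168}{625}, b23 = \frac{168}{625}, i.e. R = \frac{49}{625} - \frac{576}{625} e_{1} e_{2} + \frac{168}{625} e_{1} e_{3} + \frac{168}{625} e_{2} e_{3}.
Its e_{1} e_{3} coefficient is already positive.
Answer: \frac{49}{625} - \frac{576}{625} e_{1} e_{2} + \frac{168}{625} e_{1} e_{3} + \frac{168}{625} e_{2} e_{3}. Note: both R and -R realise this M (trace -\frac{381021}{390625}); the covering map identifies them, and the e_{1} e_{3}-coefficient sign is the tie-breaker.


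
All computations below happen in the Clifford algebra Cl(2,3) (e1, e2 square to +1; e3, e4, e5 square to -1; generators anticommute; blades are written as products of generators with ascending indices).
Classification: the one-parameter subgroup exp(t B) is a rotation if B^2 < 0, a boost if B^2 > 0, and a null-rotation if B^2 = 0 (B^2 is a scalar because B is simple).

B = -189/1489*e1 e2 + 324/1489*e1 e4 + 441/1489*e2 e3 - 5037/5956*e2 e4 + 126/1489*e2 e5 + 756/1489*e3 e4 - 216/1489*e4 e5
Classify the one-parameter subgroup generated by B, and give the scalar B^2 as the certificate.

B^2 term by term: the squares give (-189/1489)^2*(e1 e2)^2 + (324/1489)^2*(e1 e4)^2 + (441/1489)^2*(e2 e3)^2 + (-5037/5956)^2*(e2 e4)^2 + (126/1489)^2*(e2 e5)^2 + (756/1489)^2*(e3 e4)^2 + (-216/1489)^2*(e4 e5)^2 = 35721/2217121*(-1) + 104976/2217121*(+1) + 194481/2217121*(+1) + 25371369/35473936*(+1) + 15876/2217121*(+1) + 571536/2217121*(-1) + 46656/2217121*(-1) = 9/16 (each basis 2-blade squares to minus the product of its generators' squares); cross terms between blades sharing an index anticommute and cancel; the commuting (index-disjoint) pairs give grade-4 terms 2*c*c'*(blade product), which cancel blade by blade — e1 e2 e3 e4: -285768/2217121 + 285768/2217121 = 0; e1 e2 e4 e5: 81648/2217121 - 81648/2217121 = 0; e2 e3 e4 e5: -190512/2217121 + 190512/2217121 = 0 — confirming B is simple. So B^2 = 9/16.
Answer: boost, certificate B^2 = 9/16. Because 9/16 is invariant under every versor sandwich, the classification follows from its sign alone.


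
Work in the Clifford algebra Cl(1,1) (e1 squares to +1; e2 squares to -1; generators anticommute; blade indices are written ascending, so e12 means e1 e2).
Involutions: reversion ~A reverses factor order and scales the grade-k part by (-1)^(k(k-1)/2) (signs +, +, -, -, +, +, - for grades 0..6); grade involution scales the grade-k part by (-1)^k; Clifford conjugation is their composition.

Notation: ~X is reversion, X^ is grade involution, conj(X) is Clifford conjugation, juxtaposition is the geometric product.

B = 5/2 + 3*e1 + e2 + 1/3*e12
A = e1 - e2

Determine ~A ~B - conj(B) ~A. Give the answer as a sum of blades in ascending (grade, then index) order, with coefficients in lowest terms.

first term: 4 + 17/6*e1 - 17/6*e2 + 4*e12
second term: -4 + 13/6*e1 - 13/6*e2 + 4*e12
Answer: 8 + 2/3*e1 - 2/3*e2


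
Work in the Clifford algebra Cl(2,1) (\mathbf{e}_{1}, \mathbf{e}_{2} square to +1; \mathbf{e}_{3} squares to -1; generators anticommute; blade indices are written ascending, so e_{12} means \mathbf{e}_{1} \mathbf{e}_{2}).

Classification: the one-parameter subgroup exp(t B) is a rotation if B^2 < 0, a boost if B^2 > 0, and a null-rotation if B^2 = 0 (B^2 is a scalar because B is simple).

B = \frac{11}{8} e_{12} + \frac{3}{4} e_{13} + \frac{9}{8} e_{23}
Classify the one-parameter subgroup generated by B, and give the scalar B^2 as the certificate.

B^2 term by term: the squares give (\frac{11}{8})^2*(e_{12})^2 + (\frac{3}{4})^2*(e_{13})^2 + (\frac{9}{8})^2*(e_{23})^2 = \frac{121}{64}*(-1) + \frac{9}{16}*(+1) + \frac{81}{64}*(+1) = -\frac{1}{16} (each basis 2-blade squares to minus the product of its generators' squares); cross terms between blades sharing an index anticommute and cancel. So B^2 = -\frac{1}{16}.
Answer: rotation, certificate B^2 = -\frac{1}{16}. One invariant decides it: the square -\frac{1}{16} survives every conjugation, and its sign is exactly the classification.


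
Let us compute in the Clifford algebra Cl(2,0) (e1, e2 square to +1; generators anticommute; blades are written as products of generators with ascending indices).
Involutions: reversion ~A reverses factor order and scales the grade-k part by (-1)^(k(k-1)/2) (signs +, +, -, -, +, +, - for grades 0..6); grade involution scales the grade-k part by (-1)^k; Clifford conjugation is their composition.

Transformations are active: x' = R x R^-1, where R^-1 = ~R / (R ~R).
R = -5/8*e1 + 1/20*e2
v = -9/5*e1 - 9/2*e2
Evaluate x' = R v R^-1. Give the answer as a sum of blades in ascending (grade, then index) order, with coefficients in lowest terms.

~R = -5/8*e1 + 1/20*e2, and R ~R = 629/1600, so R^-1 = ~R / (629/1600).
R v = 9/10 + 1161/400*e1 e2
Answer: -3339/3145*e1 + 5949/1258*e2


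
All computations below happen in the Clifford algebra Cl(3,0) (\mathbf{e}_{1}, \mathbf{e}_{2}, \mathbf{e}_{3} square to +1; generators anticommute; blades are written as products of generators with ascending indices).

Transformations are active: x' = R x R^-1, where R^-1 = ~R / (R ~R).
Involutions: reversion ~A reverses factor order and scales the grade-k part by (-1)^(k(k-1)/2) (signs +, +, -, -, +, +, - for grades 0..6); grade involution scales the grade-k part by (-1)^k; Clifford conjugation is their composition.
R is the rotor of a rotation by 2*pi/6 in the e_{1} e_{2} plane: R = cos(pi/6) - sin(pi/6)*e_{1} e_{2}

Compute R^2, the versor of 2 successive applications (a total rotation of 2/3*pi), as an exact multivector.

Because a rotor carries half the rotation angle, composing 2 copies of this e_{1} e_{2}-plane rotor multiplies the phase: 2*(pi/6) = \frac{\pi}{3}, hence R^2 = cos(\frac{\pi}{3}) - sin(\frac{\pi}{3})*e_{1} e_{2}.
cos(\frac{\pi}{3}) = \frac{1}{2} and sin(\frac{\pi}{3}) = \frac{\sqrt{3}}{2}, so R^2 = \frac{1}{2} - \frac{\sqrt{3}}{2} e_{1} e_{2}. The net rotation is 2/3*pi; the rotor keeps the half-angle phase exactly.
Answer: \frac{1}{2} - \frac{\sqrt{3}}{2} e_{1} e_{2}


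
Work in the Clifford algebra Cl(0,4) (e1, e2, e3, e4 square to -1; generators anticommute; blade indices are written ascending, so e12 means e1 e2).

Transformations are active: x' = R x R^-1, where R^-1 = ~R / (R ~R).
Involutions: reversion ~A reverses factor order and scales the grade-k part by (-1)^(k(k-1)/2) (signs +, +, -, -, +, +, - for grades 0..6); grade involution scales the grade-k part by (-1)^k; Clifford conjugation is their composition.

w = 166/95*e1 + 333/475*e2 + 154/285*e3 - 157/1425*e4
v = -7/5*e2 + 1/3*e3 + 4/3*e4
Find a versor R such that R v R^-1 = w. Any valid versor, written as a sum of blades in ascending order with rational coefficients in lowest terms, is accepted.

R = v + w = 166/95*e1 - 332/475*e2 + 83/95*e3 + 581/475*e4 works: the equal norms (-866/225) guarantee its sandwich swaps v into w.
Answer: 166/95*e1 - 332/475*e2 + 83/95*e3 + 581/475*e4


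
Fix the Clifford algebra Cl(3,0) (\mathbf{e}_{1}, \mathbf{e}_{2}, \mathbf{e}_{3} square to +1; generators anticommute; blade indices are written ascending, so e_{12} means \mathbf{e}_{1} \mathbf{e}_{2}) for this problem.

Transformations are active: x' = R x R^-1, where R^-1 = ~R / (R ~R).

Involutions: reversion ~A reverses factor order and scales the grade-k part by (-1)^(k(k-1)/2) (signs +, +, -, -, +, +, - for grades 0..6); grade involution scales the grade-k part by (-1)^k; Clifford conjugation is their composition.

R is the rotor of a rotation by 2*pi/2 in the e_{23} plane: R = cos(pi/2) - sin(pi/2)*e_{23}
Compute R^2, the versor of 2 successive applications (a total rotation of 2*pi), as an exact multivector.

Rotor phase runs at HALF the rotation angle; powers of one rotor simply add phase, so after 2 steps in e_{23} the phase is 2*pi/2 = \pi and R^2 = cos(\pi) - sin(\pi)*e_{23}.
cos(\pi) = -1 and sin(\pi) = 0, so R^2 = -1. The total rotation 2*pi is 1 full turn, so every vector returns to itself, yet the rotor is -1, on the OTHER sheet of the double cover (an odd number of 2*pi turns).
Answer: -1


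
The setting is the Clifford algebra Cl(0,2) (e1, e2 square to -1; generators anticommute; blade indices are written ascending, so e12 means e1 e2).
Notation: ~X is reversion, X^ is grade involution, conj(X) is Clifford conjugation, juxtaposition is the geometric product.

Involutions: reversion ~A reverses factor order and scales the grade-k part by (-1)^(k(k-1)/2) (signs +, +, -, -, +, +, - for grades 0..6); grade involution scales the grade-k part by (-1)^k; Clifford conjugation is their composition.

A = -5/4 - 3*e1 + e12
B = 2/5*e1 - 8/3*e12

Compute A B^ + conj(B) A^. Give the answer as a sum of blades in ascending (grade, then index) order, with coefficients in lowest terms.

first term: 22/15 + 1/2*e1 - 42/5*e2 + 10/3*e12
second term: -22/15 + 1/2*e1 + 42/5*e2 - 10/3*e12
Answer: e1


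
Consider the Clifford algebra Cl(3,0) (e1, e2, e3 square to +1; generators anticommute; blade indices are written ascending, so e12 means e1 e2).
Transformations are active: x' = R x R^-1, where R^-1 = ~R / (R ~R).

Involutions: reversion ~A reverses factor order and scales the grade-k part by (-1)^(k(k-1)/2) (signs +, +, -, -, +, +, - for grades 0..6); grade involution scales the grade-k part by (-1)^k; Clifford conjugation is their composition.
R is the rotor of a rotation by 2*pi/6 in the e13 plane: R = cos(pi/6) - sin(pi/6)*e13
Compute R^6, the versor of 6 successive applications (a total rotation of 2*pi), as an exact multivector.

Because a rotor carries half the rotation angle, composing 6 copies of this e13-plane rotor multiplies the phase: 6*(pi/6) = pi, hence R^6 = cos(pi) - sin(pi)*e13.
cos(pi) = -1 and sin(pi) = 0, so R^6 = -1. The total rotation 2*pi is 1 full turn, so every vector returns to itself, yet the rotor is -1, on the OTHER sheet of the double cover (an odd number of 2*pi turns).
Answer: -1


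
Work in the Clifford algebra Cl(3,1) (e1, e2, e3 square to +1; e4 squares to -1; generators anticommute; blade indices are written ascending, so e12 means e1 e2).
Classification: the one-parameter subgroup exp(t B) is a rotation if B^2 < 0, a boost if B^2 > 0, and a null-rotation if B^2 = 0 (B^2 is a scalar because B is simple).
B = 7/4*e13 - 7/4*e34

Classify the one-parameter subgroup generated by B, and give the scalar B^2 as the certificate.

B^2 term by term: the squares give (7/4)^2*(e13)^2 + (-7/4)^2*(e34)^2 = 49/16*(-1) + 49/16*(+1) = 0 (each basis 2-blade squares to minus the product of its generators' squares); cross terms between blades sharing an index anticommute and cancel. So B^2 = 0.
Answer: null-rotation, certificate B^2 = 0. Certificate logic: 0 is a conjugation-invariant scalar, so its sign fixes rotation versus boost versus null-rotation outright.


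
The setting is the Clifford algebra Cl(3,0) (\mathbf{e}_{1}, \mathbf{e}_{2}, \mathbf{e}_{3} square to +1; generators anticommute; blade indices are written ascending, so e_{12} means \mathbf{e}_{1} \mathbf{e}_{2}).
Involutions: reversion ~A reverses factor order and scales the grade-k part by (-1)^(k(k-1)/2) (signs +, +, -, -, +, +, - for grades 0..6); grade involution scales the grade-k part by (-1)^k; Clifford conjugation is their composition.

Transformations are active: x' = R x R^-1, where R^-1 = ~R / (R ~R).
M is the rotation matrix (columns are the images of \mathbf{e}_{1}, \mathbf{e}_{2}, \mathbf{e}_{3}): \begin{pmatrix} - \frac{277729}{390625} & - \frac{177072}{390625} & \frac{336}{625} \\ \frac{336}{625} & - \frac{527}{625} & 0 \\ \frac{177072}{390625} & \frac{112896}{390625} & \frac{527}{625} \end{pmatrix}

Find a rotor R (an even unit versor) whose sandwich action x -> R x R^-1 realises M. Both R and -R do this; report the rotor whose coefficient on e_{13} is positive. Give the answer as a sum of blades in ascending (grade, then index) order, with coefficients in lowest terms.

Method: write R = a + b12*e_{12} + b13*e_{13} + b23*e_{23} with a^2 + b12^2 + b13^2 + b23^2 = 1 (so R^-1 = ~R). Expanding the columns R e_j ~R gives tr M = 4a^2 - 1 and, from the antisymmetric part, M21 - M12 = -4a*b12, M13 - M31 = 4a*b13, M32 - M23 = -4a*b23.
Here tr M = -\frac{277729}{390625}, so a^2 = (1 + tr M)/4 = \frac{28224}{390625} and a = ±\frac{168}{625}. Taking a = \frac{168}{625}: M21 - M12 = \frac{387072}{390625}, M13 - M31 = \frac{32928}{390625}, M32 - M23 = \frac{112896}{390625}, giving b12 = -\frac{576}{625}, b13 = \frac{49}{625}, b23 = -\frac{168}{625}, i.e. R = \frac{168}{625} - \frac{576}{625} e_{12} + \frac{49}{625} e_{13} - \frac{168}{625} e_{23}.
Its e_{13} coefficient is already positive.
Answer: \frac{168}{625} - \frac{576}{625} e_{12} + \frac{49}{625} e_{13} - \frac{168}{625} e_{23}. Sheet selection: the two-to-one cover makes ±R indistinguishable at the matrix level (trace -\frac{277729}{390625}), so uniqueness comes from the required sign on e_{13}.


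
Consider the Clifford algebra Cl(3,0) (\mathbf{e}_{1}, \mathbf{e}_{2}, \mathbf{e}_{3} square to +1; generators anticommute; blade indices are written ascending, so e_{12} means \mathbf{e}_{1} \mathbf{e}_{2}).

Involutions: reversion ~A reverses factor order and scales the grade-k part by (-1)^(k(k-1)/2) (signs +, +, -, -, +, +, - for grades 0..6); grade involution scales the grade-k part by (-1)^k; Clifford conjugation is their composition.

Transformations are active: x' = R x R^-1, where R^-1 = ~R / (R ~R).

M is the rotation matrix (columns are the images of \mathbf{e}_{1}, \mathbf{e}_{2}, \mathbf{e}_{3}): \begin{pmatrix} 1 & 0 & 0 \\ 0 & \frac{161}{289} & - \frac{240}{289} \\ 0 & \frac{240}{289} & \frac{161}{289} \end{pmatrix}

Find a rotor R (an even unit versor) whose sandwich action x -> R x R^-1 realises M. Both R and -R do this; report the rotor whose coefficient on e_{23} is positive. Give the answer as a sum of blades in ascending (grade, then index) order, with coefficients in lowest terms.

Method: write R = a + b12*e_{12} + b13*e_{13} + b23*e_{23} with a^2 + b12^2 + b13^2 + b23^2 = 1 (so R^-1 = ~R). Expanding the columns R e_j ~R gives tr M = 4a^2 - 1 and, from the antisymmetric part, M21 - M12 = -4a*b12, M13 - M31 = 4a*b13, M32 - M23 = -4a*b23.
Here tr M = \frac{611}{289}, so a^2 = (1 + tr M)/4 = \frac{225}{289} and a = ±\frac{15}{17}. Taking a = \frac{15}{17}: M21 - M12 = 0, M13 - M31 = 0, M32 - M23 = \frac{480}{289}, giving b12 = 0, b13 = 0, b23 = -\frac{8}{17}, i.e. R = \frac{15}{17} - \frac{8}{17} e_{23}.
Its e_{23} coefficient is negative, so report the other preimage -R.
Answer: -\frac{15}{17} + \frac{8}{17} e_{23}. Note: both R and -R realise this M (trace \frac{611}{289}); the covering map identifies them, and the e_{23}-coefficient sign is the tie-breaker.


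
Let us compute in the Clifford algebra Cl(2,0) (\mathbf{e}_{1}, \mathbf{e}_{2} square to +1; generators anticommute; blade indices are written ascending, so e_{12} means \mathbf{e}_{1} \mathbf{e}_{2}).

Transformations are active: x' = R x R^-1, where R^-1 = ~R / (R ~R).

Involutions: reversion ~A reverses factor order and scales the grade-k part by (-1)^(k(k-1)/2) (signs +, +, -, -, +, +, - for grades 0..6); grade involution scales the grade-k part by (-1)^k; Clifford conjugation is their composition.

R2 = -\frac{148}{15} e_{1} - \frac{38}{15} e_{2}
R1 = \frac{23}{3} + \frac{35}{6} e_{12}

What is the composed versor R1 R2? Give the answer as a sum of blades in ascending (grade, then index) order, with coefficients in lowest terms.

Distribute over the terms of R1 (each basis-blade product reordered to ascending indices, repeated generators contracted through their squares):
(\frac{23}{3}) R2 = -\frac{3404}{45} e_{1} - \frac{874}{45} e_{2}
(\frac{35}{6} e_{12}) R2 = -\frac{133}{9} e_{1} + \frac{518}{9} e_{2}
Summing the partial products and collecting blades:
Answer: -\frac{4069}{45} e_{1} + \frac{572}{15} e_{2}


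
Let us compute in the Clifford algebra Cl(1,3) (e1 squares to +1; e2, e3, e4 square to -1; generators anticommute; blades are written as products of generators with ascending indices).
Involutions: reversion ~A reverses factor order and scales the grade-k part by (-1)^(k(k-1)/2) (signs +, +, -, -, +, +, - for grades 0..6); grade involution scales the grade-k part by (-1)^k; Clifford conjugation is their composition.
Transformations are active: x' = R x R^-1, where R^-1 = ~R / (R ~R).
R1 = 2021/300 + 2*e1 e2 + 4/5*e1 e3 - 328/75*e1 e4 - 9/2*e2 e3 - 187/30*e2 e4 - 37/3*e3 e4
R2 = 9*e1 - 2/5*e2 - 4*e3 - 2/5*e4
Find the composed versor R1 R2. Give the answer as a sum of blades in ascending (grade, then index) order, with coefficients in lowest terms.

Distribute over the terms of R2 (each basis-blade product reordered to ascending indices, repeated generators contracted through their squares):
R1 (9*e1) = 6063/100*e1 - 18*e2 - 36/5*e3 + 984/25*e4 - 81/2*e1 e2 e3 - 561/10*e1 e2 e4 - 111*e1 e3 e4
R1 (-2/5*e2) = 4/5*e1 - 2021/750*e2 + 9/5*e3 + 187/75*e4 + 8/25*e1 e2 e3 - 656/375*e1 e2 e4 + 74/15*e2 e3 e4
R1 (-4*e3) = 16/5*e1 - 18*e2 - 2021/75*e3 + 148/3*e4 - 8*e1 e2 e3 - 1312/75*e1 e3 e4 - 374/15*e2 e3 e4
R1 (-2/5*e4) = -656/375*e1 - 187/75*e2 - 74/15*e3 - 2021/750*e4 - 4/5*e1 e2 e4 - 8/25*e1 e3 e4 + 9/5*e2 e3 e4
Summing the partial products and collecting blades:
Answer: 94321/1500*e1 - 10297/250*e2 - 932/25*e3 + 22123/250*e4 - 2409/50*e1 e2 e3 - 43987/750*e1 e2 e4 - 9661/75*e1 e3 e4 - 91/5*e2 e3 e4


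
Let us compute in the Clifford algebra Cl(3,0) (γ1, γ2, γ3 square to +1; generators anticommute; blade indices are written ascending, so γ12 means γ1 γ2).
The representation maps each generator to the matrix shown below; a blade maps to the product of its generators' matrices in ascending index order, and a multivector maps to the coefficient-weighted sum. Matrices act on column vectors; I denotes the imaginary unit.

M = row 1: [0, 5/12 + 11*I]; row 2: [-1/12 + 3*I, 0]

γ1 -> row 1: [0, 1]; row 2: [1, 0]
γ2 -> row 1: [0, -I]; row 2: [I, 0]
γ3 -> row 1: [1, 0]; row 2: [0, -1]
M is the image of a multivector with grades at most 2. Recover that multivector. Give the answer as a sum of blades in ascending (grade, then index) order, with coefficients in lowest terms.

Method: 1, rho(γ1), rho(γ2), rho(γ3) form a trace-orthogonal basis of the 2x2 complex matrices (tr(X Y) = 2 if X = Y, else 0), so M = m0*1 + m1*rho(γ1) + m2*rho(γ2) + m3*rho(γ3) with m0 = tr(M)/2 = 0, m1 = tr(M rho(γ1))/2 = 1/6 + 7*I, m2 = tr(M rho(γ2))/2 = -4 + I/4, m3 = tr(M rho(γ3))/2 = 0.
Multiplying table entries, the bivector images are rho(γ12) = I*rho(γ3), rho(γ13) = -I*rho(γ2), rho(γ23) = I*rho(γ1); with real blade coefficients the real parts of m0..m3 are the coefficients of 1, γ1, γ2, γ3 and the imaginary parts give the bivectors (γ23: Im m1, γ13: -Im m2, γ12: Im m3).
Answer: 1/6*γ1 - 4*γ2 - 1/4*γ13 + 7*γ23


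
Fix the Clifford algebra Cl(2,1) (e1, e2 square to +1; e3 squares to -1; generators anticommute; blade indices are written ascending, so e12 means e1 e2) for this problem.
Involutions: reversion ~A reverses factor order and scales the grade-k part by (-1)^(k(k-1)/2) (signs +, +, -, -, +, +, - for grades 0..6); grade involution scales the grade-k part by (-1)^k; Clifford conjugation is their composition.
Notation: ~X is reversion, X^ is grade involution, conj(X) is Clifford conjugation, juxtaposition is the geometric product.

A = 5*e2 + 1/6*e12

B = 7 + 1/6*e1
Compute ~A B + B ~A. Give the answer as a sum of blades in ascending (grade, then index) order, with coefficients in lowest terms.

first term: 1261/36*e2 - 2*e12
second term: 1259/36*e2 - 1/3*e12
Answer: 70*e2 - 7/3*e12


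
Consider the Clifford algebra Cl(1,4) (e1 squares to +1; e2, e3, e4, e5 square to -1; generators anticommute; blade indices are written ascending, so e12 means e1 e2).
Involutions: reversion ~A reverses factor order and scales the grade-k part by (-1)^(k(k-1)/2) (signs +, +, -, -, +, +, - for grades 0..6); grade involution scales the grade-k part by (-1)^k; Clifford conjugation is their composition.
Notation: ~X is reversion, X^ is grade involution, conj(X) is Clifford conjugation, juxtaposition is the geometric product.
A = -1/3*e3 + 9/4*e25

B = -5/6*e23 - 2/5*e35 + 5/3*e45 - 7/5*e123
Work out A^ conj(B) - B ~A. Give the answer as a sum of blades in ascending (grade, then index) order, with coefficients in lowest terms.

first term: 5/18*e2 - 2/15*e5 + 7/15*e12 + 9/10*e23 - 15/4*e24 - 15/8*e35 + 63/20*e135 - 5/9*e345
second term: -5/18*e2 + 2/15*e5 - 7/15*e12 - 9/10*e23 + 15/4*e24 + 15/8*e35 + 63/20*e135 - 5/9*e345
Answer: 5/9*e2 - 4/15*e5 + 14/15*e12 + 9/5*e23 - 15/2*e24 - 15/4*e35


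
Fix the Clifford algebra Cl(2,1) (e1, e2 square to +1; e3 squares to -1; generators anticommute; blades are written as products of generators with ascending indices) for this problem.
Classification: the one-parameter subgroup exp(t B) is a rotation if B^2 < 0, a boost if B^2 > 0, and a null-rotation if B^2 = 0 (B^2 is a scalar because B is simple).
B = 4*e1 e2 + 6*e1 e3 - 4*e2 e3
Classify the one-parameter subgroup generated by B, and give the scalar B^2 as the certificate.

B^2 term by term: the squares give (4)^2*(e1 e2)^2 + (6)^2*(e1 e3)^2 + (-4)^2*(e2 e3)^2 = 16*(-1) + 36*(+1) + 16*(+1) = 36 (each basis 2-blade squares to minus the product of its generators' squares); cross terms between blades sharing an index anticommute and cancel. So B^2 = 36.
Answer: boost, certificate B^2 = 36. B^2 = 36 is basis-independent, so its sign is the whole story.


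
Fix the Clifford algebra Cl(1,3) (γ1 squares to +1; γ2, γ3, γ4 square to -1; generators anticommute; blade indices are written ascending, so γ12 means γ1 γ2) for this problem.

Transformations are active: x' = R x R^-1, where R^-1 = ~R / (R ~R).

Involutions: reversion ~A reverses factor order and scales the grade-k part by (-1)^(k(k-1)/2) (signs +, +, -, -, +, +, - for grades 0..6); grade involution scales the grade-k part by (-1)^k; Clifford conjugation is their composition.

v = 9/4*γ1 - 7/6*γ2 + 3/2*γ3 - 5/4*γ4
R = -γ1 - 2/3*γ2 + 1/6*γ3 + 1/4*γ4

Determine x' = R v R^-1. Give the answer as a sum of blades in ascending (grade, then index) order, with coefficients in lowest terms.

~R = -γ1 - 2/3*γ2 + 1/6*γ3 + 1/4*γ4, and R ~R = 67/144, so R^-1 = ~R / (67/144).
R v = -427/144 + 8/3*γ12 - 15/8*γ13 + 11/16*γ14 - 29/36*γ23 + 9/8*γ24 - 7/12*γ34
Answer: 2813/268*γ1 + 1295/134*γ2 - 1457/402*γ3 - 519/268*γ4


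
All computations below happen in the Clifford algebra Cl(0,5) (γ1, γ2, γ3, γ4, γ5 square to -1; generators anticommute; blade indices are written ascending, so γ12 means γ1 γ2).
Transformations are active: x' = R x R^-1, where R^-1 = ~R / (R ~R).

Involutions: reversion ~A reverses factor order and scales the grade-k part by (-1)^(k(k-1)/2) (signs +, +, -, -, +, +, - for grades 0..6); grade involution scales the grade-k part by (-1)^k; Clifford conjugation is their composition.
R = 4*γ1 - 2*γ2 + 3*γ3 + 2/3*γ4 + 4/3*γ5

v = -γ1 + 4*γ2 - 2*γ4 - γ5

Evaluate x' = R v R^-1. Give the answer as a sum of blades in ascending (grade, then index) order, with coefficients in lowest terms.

~R = 4*γ1 - 2*γ2 + 3*γ3 + 2/3*γ4 + 4/3*γ5, and R ~R = -281/9, so R^-1 = ~R / (-281/9).
R v = 44/3 + 14*γ12 + 3*γ13 - 22/3*γ14 - 8/3*γ15 - 12*γ23 + 4/3*γ24 - 10/3*γ25 - 6*γ34 - 3*γ35 + 2*γ45
Answer: -775/281*γ1 - 596/281*γ2 - 792/281*γ3 + 386/281*γ4 - 71/281*γ5


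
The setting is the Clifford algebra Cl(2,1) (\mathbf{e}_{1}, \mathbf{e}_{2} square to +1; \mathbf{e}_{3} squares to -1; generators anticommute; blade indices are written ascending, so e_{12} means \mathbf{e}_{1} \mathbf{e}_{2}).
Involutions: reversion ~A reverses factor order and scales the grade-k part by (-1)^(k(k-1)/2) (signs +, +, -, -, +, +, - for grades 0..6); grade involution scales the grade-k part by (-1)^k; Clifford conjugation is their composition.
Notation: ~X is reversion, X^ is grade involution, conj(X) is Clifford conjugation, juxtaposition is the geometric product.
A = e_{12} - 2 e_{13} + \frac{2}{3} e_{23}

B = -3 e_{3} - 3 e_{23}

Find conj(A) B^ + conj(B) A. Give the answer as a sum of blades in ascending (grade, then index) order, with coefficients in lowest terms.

first term: 2 - 6 e_{1} + 2 e_{2} - 6 e_{12} + 3 e_{13} - 3 e_{123}
second term: 2 - 6 e_{1} + 2 e_{2} + 6 e_{12} - 3 e_{13} + 3 e_{123}
Answer: 4 - 12 e_{1} + 4 e_{2}


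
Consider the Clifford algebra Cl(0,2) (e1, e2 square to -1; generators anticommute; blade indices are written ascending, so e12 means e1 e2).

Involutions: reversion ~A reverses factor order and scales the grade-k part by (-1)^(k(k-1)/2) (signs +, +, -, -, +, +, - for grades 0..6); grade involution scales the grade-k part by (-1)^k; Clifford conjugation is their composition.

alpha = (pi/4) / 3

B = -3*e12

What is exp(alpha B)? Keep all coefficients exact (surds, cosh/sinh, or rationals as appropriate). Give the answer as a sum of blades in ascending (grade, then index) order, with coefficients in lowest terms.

B^2 = (-3)^2*(e12)^2 = 9*(-1) = -9 (a basis 2-blade squares to minus the product of its generators' squares).
B^2 = -9 — circular case — the even/odd split gives cos and sin: l = 3, alpha*l = pi/4, so exp(alpha B) = cos(pi/4) + (sin(pi/4)/3)*B = sqrt(2)/2 + (sqrt(2)/6)*B.
Answer: sqrt(2)/2 - sqrt(2)/2*e12


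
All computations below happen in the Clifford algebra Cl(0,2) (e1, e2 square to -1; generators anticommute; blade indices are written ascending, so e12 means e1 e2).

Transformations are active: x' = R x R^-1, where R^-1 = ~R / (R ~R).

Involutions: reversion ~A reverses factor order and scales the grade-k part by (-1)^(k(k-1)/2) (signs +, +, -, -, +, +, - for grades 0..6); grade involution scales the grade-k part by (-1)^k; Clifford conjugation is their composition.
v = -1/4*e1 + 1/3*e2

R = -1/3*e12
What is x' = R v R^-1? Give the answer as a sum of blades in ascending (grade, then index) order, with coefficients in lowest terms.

~R = 1/3*e12, and R ~R = 1/9, so R^-1 = ~R / (1/9).
R v = 1/9*e1 + 1/12*e2
Answer: 1/4*e1 - 1/3*e2
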